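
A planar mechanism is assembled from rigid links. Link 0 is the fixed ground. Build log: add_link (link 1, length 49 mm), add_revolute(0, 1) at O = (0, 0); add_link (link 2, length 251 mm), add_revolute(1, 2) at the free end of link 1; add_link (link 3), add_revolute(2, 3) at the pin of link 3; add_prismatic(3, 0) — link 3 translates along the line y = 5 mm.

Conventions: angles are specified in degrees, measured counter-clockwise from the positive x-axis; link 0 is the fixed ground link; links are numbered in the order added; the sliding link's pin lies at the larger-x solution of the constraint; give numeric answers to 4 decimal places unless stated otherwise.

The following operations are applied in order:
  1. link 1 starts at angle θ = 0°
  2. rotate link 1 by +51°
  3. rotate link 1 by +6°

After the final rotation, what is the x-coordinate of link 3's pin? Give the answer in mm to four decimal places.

geometry: r = 49 mm, L = 251 mm, e = 5 mm; θ starts at 0°
rotate link 1 by +51°: θ ← 0° +51° = 51°
rotate link 1 by +6°: θ ← 51° +6° = 57°
crank pin P = (r cos θ, r sin θ) = (26.687313, 41.094858)
h = r sin θ − e = 41.094858 − 5 = 36.094858
x = r cos θ + √(L² − h²) = 26.687313 + 248.391146 = 275.078458

275.0785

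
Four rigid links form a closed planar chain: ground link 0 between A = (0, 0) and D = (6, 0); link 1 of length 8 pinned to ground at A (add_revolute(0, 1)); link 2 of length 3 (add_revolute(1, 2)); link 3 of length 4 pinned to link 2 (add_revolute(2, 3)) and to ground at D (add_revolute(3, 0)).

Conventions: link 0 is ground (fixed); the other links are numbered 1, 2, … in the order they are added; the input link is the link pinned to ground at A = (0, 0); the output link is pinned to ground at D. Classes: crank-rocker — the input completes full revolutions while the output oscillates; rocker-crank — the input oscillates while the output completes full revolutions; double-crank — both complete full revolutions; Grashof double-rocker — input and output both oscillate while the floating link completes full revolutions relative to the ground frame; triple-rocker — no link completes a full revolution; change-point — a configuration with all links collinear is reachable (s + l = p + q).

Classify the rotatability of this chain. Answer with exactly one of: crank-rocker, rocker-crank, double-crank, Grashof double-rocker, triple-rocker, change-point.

lengths: ground=6, input=8, coupler=3, output=4
sorted: s=3 (shortest), l=8 (longest), p+q=10
s + l = 11 vs p + q = 10
s + l > p + q → non-Grashof → no link fully rotates → triple-rocker

triple-rocker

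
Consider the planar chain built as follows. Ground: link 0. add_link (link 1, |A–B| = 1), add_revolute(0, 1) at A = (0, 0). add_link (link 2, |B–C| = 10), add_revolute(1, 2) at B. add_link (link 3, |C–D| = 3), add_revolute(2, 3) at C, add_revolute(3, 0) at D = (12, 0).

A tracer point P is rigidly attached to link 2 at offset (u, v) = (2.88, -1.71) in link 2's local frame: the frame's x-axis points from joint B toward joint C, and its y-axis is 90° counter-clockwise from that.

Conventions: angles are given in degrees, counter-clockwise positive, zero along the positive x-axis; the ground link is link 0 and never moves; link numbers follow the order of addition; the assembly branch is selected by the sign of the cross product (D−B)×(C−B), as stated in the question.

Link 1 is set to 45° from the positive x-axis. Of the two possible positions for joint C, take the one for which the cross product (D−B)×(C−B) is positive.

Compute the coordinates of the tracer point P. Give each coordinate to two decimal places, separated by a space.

A=(0,0), D=(12.00,0)
B = A + 1.00·(cos45°, sin45°) = (0.7071, 0.7071)
|BD| = 11.3150
circle(B,10.00) ∩ circle(D,3.00): a=9.6787, h=2.5145
  candidates: C₊=(10.5240,2.6118) cross=28.451; C₋=(10.2098,-2.4073) cross=-28.451
  branch + wants cross > 0 → take C=(10.5240,2.6118) (cross=28.451)
ex = (C−B)/|BC| = (0.9817,0.1905); ey = (-0.1905,0.9817)
P = B + 2.88·ex + -1.71·ey = (3.8601,-0.4230)

3.86 -0.42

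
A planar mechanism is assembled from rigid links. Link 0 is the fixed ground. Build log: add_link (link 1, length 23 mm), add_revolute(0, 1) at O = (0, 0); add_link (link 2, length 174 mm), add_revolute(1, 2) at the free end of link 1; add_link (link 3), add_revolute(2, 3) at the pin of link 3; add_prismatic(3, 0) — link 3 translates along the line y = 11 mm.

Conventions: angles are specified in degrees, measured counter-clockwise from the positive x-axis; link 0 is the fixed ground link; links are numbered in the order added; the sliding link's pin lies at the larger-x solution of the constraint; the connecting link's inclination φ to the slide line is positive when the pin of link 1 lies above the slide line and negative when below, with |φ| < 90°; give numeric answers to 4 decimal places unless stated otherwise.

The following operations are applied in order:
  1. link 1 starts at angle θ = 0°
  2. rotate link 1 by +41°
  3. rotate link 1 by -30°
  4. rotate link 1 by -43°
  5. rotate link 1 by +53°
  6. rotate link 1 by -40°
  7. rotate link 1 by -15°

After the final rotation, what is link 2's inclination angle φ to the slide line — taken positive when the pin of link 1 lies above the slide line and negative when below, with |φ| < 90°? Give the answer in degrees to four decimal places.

geometry: r = 23 mm, L = 174 mm, e = 11 mm; θ starts at 0°
rotate link 1 by +41°: θ ← 0° +41° = 41°
rotate link 1 by -30°: θ ← 41° -30° = 11°
rotate link 1 by -43°: θ ← 11° -43° = -32°
rotate link 1 by +53°: θ ← -32° +53° = 21°
rotate link 1 by -40°: θ ← 21° -40° = -19°
rotate link 1 by -15°: θ ← -19° -15° = -34°
h = r sin θ − e = -12.861437 − 11 = -23.861437
sin φ = h / L = -23.861437 / 174 = -0.13713469
φ = arcsin(-0.13713469) = -7.882077°

-7.8821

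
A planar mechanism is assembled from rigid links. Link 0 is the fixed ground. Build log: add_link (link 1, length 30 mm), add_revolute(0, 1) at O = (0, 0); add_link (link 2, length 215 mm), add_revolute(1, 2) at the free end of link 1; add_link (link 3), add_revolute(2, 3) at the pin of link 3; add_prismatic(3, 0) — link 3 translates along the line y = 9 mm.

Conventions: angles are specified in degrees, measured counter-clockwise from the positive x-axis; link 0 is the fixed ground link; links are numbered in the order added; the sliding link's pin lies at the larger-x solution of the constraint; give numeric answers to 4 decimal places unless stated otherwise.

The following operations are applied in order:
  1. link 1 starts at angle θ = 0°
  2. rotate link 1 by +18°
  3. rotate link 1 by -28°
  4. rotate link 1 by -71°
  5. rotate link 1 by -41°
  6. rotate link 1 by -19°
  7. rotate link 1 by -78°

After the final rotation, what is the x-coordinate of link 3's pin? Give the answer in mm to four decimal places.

geometry: r = 30 mm, L = 215 mm, e = 9 mm; θ starts at 0°
rotate link 1 by +18°: θ ← 0° +18° = 18°
rotate link 1 by -28°: θ ← 18° -28° = -10°
rotate link 1 by -71°: θ ← -10° -71° = -81°
rotate link 1 by -41°: θ ← -81° -41° = -122°
rotate link 1 by -19°: θ ← -122° -19° = -141°
rotate link 1 by -78°: θ ← -141° -78° = -219°
crank pin P = (r cos θ, r sin θ) = (-23.314379, 18.879612)
h = r sin θ − e = 18.879612 − 9 = 9.879612
x = r cos θ + √(L² − h²) = -23.314379 + 214.772888 = 191.458509

191.4585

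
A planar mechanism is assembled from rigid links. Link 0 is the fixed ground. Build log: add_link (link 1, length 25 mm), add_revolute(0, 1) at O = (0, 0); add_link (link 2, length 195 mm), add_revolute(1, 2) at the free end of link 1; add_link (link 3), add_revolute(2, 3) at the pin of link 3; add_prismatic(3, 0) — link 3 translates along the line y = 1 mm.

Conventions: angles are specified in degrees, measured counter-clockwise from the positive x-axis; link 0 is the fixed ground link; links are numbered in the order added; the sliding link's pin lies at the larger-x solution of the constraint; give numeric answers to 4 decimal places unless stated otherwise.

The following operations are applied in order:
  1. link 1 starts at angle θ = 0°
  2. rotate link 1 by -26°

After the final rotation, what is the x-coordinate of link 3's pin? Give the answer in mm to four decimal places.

geometry: r = 25 mm, L = 195 mm, e = 1 mm; θ starts at 0°
rotate link 1 by -26°: θ ← 0° -26° = -26°
crank pin P = (r cos θ, r sin θ) = (22.469851, -10.959279)
h = r sin θ − e = -10.959279 − 1 = -11.959279
x = r cos θ + √(L² − h²) = 22.469851 + 194.632925 = 217.102777

217.1028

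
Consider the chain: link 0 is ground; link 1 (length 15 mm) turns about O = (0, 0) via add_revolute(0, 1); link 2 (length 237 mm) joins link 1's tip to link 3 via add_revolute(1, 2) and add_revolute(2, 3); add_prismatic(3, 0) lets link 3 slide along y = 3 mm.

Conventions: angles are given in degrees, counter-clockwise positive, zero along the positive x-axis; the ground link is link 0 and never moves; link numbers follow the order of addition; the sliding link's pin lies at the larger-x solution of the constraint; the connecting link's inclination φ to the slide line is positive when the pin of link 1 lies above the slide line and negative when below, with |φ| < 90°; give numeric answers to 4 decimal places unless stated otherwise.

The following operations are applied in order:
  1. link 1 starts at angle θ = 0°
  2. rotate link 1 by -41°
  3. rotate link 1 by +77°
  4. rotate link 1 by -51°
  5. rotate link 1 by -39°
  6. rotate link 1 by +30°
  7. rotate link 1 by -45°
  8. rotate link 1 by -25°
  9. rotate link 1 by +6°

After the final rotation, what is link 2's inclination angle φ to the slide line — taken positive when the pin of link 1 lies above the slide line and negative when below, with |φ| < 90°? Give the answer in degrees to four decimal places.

geometry: r = 15 mm, L = 237 mm, e = 3 mm; θ starts at 0°
rotate link 1 by -41°: θ ← 0° -41° = -41°
rotate link 1 by +77°: θ ← -41° +77° = 36°
rotate link 1 by -51°: θ ← 36° -51° = -15°
rotate link 1 by -39°: θ ← -15° -39° = -54°
rotate link 1 by +30°: θ ← -54° +30° = -24°
rotate link 1 by -45°: θ ← -24° -45° = -69°
rotate link 1 by -25°: θ ← -69° -25° = -94°
rotate link 1 by +6°: θ ← -94° +6° = -88°
h = r sin θ − e = -14.990862 − 3 = -17.990862
sin φ = h / L = -17.990862 / 237 = -0.07591081
φ = arcsin(-0.07591081) = -4.353557°

-4.3536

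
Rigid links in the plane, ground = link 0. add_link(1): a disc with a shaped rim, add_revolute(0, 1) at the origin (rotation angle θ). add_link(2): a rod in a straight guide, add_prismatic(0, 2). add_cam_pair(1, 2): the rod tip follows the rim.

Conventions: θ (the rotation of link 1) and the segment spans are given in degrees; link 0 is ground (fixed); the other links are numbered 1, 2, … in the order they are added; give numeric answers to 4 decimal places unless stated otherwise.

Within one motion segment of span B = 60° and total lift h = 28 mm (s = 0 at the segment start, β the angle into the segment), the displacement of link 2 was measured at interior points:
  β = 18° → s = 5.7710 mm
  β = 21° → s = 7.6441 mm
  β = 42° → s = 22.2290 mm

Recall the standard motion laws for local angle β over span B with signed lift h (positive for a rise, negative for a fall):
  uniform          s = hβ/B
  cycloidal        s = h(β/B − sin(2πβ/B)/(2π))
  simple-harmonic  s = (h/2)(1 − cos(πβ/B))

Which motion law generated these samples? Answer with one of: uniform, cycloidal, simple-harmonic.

candidates at β/B = r: uniform s = h·r (linear in β); cycloidal s = h·(r − sin(2πr)/(2π)); simple-harmonic s = (h/2)(1 − cos(πr))
β=18°: printed 5.7710 | uniform 8.4000, cycloidal 4.1618, simple-harmonic 5.7710
β=21°: printed 7.6441 | uniform 9.8000, cycloidal 6.1947, simple-harmonic 7.6441
β=42°: printed 22.2290 | uniform 19.6000, cycloidal 23.8382, simple-harmonic 22.2290
only one law matches every sample → simple-harmonic

simple-harmonic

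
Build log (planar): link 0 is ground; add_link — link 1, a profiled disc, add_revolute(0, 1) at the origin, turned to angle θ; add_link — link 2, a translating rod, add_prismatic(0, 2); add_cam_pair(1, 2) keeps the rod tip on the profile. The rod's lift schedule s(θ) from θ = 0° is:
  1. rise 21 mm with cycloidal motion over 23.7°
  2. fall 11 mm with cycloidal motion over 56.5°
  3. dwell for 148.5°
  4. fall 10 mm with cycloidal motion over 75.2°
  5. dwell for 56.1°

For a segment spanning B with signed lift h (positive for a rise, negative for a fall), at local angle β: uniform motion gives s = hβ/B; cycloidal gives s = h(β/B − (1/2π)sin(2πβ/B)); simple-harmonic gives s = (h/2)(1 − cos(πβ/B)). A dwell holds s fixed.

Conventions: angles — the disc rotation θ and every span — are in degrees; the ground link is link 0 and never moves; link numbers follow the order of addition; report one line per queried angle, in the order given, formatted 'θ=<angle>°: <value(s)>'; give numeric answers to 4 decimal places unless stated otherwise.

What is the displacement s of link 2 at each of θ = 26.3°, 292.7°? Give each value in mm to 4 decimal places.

seg 1 [0°–23.7°] cycloidal, h=21: full span → s += 21 → s = 21.0000
seg 2 [23.7°–80.2°] cycloidal, h=-11: θ=26.3° here. β=2.6, B=56.5. -11·(0.0460 − sin(2π·0.0460)/(2π)) = -0.0070 → s = 20.9930
seg 2 [23.7°–80.2°] cycloidal, h=-11: full span → s += -11 → s = 10.0000
seg 3 [80.2°–228.7°] dwell: s stays 10.0000
seg 4 [228.7°–303.9°] cycloidal, h=-10: θ=292.7° here. β=64, B=75.2. -10·(0.8511 − sin(2π·0.8511)/(2π)) = -9.7919 → s = 0.2081

θ=26.3°: 20.9930
θ=292.7°: 0.2081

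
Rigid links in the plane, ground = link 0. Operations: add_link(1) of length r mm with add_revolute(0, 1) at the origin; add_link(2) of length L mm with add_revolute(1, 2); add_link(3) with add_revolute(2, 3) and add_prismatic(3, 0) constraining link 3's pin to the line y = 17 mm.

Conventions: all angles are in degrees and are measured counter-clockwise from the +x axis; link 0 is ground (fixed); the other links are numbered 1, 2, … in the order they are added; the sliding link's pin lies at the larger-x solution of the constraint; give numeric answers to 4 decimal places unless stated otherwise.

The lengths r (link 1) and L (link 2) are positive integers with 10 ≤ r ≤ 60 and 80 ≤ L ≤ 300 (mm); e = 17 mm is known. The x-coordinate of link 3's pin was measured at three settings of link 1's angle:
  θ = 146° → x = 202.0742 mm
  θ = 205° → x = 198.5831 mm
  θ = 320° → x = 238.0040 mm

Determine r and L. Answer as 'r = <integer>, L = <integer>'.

constraint per measurement: (x − r cos θ)² + (r sin θ − e)² = L²
subtracting the θ₁ and θ₂ equations cancels the r² and L² terms:
r = (x₁² − x₂²) / (2[(x₁cos θ₁ + e sin θ₁) − (x₂cos θ₂ + e sin θ₂)]) = 23.9994 → r = 24
L² = (x₁ − r cos θ₁)² + (r sin θ₁ − e)² = 49283.9819 → L = 222.0000 → L = 222
check at θ₃=320°: x = 238.0040 (printed 238.0040) ✓

r = 24, L = 222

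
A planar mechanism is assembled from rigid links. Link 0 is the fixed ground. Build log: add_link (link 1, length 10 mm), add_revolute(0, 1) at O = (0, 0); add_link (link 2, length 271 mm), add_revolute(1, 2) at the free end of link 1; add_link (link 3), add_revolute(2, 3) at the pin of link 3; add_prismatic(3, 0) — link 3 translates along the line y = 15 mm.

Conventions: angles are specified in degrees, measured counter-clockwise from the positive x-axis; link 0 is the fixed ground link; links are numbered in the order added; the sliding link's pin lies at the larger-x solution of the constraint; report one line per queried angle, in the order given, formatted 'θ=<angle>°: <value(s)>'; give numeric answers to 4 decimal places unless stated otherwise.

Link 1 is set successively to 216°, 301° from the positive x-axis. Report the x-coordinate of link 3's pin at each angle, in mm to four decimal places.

geometry: r = 10 mm, L = 271 mm, e = 15 mm
θ=216°: crank pin P = (r cos θ, r sin θ) = (-8.090170, -5.877853)
θ=216°: h = r sin θ − e = -5.877853 − 15 = -20.877853
θ=216°: x = r cos θ + √(L² − h²) = -8.090170 + 270.194588 = 262.104418
θ=301°: crank pin P = (r cos θ, r sin θ) = (5.150381, -8.571673)
θ=301°: h = r sin θ − e = -8.571673 − 15 = -23.571673
θ=301°: x = r cos θ + √(L² − h²) = 5.150381 + 269.972918 = 275.123298

θ=216°: 262.1044
θ=301°: 275.1233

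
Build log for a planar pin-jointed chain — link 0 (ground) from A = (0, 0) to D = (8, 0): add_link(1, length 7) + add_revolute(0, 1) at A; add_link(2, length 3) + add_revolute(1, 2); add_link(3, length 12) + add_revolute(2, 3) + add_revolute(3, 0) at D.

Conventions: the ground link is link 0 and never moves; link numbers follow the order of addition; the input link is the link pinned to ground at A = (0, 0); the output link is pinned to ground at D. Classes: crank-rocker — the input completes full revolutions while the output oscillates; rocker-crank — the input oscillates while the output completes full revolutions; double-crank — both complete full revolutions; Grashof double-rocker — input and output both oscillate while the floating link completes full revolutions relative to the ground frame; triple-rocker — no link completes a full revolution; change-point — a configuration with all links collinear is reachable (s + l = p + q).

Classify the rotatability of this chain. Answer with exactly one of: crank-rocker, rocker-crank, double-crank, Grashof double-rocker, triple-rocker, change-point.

lengths: ground=8, input=7, coupler=3, output=12
sorted: s=3 (shortest), l=12 (longest), p+q=15
s + l = 15 vs p + q = 15
s + l = p + q → change-point (collinear configuration reachable)

change-point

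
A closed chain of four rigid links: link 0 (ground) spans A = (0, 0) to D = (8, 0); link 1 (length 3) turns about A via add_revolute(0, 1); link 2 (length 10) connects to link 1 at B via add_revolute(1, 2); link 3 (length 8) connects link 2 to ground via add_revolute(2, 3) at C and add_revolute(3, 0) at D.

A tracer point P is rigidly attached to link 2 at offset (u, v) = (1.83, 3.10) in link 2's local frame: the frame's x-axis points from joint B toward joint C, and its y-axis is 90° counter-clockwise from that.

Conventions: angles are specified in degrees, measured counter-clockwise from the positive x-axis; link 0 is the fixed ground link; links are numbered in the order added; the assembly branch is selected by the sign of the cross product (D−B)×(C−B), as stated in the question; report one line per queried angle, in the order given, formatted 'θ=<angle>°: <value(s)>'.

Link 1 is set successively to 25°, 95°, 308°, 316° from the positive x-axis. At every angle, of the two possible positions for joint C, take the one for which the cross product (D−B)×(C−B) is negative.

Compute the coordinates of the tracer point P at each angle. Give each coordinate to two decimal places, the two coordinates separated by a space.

A=(0,0), D=(8.00,0)
θ=25°: B = A + 3.00·(cos25°, sin25°) = (2.7189, 1.2679)
θ=25°: |BD| = 5.4311
θ=25°: circle(B,10.00) ∩ circle(D,8.00): a=6.0298, h=7.9776
θ=25°:   candidates: C₊=(10.4444,7.6174) cross=43.327; C₋=(6.7198,-7.8969) cross=-43.327
θ=25°:   branch - wants cross < 0 → take C=(6.7198,-7.8969) (cross=-43.327)
θ=25°: ex = (C−B)/|BC| = (0.4001,-0.9165); ey = (0.9165,0.4001)
θ=25°: P = B + 1.83·ex + 3.10·ey = (6.2922,0.8310)
θ=95°: B = A + 3.00·(cos95°, sin95°) = (-0.2615, 2.9886)
θ=95°: |BD| = 8.7854
θ=95°: circle(B,10.00) ∩ circle(D,8.00): a=6.4416, h=7.6489
θ=95°:   candidates: C₊=(8.3979,7.9901) cross=67.199; C₋=(3.1939,-6.3955) cross=-67.199
θ=95°:   branch - wants cross < 0 → take C=(3.1939,-6.3955) (cross=-67.199)
θ=95°: ex = (C−B)/|BC| = (0.3455,-0.9384); ey = (0.9384,0.3455)
θ=95°: P = B + 1.83·ex + 3.10·ey = (3.2799,2.3425)
θ=308°: B = A + 3.00·(cos308°, sin308°) = (1.8470, -2.3640)
θ=308°: |BD| = 6.5915
θ=308°: circle(B,10.00) ∩ circle(D,8.00): a=6.0265, h=7.9800
θ=308°:   candidates: C₊=(4.6106,7.2465) cross=52.601; C₋=(10.3346,-7.6518) cross=-52.601
θ=308°:   branch - wants cross < 0 → take C=(10.3346,-7.6518) (cross=-52.601)
θ=308°: ex = (C−B)/|BC| = (0.8488,-0.5288); ey = (0.5288,0.8488)
θ=308°: P = B + 1.83·ex + 3.10·ey = (5.0394,-0.7005)
θ=316°: B = A + 3.00·(cos316°, sin316°) = (2.1580, -2.0840)
θ=316°: |BD| = 6.2026
θ=316°: circle(B,10.00) ∩ circle(D,8.00): a=6.0033, h=7.9975
θ=316°:   candidates: C₊=(5.1253,7.4657) cross=49.605; C₋=(10.4994,-7.5995) cross=-49.605
θ=316°:   branch - wants cross < 0 → take C=(10.4994,-7.5995) (cross=-49.605)
θ=316°: ex = (C−B)/|BC| = (0.8341,-0.5516); ey = (0.5516,0.8341)
θ=316°: P = B + 1.83·ex + 3.10·ey = (5.3943,-0.5075)

θ=25°: 6.29 0.83
θ=95°: 3.28 2.34
θ=308°: 5.04 -0.70
θ=316°: 5.39 -0.51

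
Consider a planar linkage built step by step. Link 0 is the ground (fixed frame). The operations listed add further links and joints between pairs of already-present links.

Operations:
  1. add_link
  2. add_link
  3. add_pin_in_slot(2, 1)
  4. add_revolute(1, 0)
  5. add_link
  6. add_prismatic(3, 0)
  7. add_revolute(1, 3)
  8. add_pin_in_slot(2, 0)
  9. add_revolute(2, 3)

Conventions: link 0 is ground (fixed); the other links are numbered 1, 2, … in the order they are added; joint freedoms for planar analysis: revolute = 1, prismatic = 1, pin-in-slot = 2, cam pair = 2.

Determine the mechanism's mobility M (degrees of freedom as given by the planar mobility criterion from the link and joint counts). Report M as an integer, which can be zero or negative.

(L,J1,J2)=(1,0,0); link0 fixed
link1: (2,0,0)
link2: (3,0,0)
PS 2-1 [J2]: (3,0,1)
R 1-0 [J1]: (3,1,1)
link3: (4,1,1)
P 3-0 [J1]: (4,2,1)
R 1-3 [J1]: (4,3,1)
PS 2-0 [J2]: (4,3,2)
R 2-3 [J1]: (4,4,2)
Grübler: 3·3 − 2·4 − 2 = -1

M = -1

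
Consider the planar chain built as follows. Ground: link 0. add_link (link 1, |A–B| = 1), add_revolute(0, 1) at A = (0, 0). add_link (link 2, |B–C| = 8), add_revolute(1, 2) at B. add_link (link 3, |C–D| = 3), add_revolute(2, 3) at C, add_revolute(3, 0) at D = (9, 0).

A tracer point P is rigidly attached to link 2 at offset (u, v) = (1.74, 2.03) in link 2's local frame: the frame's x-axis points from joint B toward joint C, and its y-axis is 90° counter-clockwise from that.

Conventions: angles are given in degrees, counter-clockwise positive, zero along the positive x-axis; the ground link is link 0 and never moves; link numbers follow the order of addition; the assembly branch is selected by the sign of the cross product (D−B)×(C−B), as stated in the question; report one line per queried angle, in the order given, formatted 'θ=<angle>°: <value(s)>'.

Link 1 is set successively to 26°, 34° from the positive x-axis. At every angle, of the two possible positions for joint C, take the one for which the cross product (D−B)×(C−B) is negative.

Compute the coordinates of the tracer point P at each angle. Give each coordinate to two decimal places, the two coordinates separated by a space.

A=(0,0), D=(9.00,0)
θ=26°: B = A + 1.00·(cos26°, sin26°) = (0.8988, 0.4384)
θ=26°: |BD| = 8.1131
θ=26°: circle(B,8.00) ∩ circle(D,3.00): a=7.4461, h=2.9249
θ=26°:   candidates: C₊=(8.4921,2.9567) cross=23.730; C₋=(8.1760,-2.8846) cross=-23.730
θ=26°:   branch - wants cross < 0 → take C=(8.1760,-2.8846) (cross=-23.730)
θ=26°: ex = (C−B)/|BC| = (0.9097,-0.4154); ey = (0.4154,0.9097)
θ=26°: P = B + 1.74·ex + 2.03·ey = (3.3248,1.5622)
θ=34°: B = A + 1.00·(cos34°, sin34°) = (0.8290, 0.5592)
θ=34°: |BD| = 8.1901
θ=34°: circle(B,8.00) ∩ circle(D,3.00): a=7.4528, h=2.9080
θ=34°:   candidates: C₊=(8.4630,2.9515) cross=23.817; C₋=(8.0659,-2.8509) cross=-23.817
θ=34°:   branch - wants cross < 0 → take C=(8.0659,-2.8509) (cross=-23.817)
θ=34°: ex = (C−B)/|BC| = (0.9046,-0.4263); ey = (0.4263,0.9046)
θ=34°: P = B + 1.74·ex + 2.03·ey = (3.2683,1.6539)

θ=26°: 3.32 1.56
θ=34°: 3.27 1.65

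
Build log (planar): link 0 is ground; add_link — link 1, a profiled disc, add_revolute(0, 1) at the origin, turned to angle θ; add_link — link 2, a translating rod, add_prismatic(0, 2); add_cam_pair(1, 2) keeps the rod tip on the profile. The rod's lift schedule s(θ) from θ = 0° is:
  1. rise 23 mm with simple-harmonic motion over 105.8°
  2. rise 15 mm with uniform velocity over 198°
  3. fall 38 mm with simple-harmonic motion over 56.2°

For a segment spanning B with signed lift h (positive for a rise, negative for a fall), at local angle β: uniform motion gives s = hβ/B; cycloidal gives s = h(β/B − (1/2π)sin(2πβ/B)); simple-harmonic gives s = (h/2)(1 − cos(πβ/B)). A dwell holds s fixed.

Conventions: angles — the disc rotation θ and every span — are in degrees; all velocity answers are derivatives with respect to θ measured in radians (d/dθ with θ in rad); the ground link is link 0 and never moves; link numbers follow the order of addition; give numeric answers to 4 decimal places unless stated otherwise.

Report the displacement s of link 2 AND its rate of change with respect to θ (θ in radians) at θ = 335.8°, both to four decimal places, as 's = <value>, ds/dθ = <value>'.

seg 1 [0°–105.8°] simple-harmonic, h=23: full span → s += 23 → s = 23.0000
seg 2 [105.8°–303.8°] uniform, h=15: full span → s += 15 → s = 38.0000
seg 3 [303.8°–360°] simple-harmonic, h=-38: θ=335.8° here. β=32, B=56.2. -38/2·(1 − cos(π·0.5694)) = -23.1095 → s = 14.8905
velocity in seg [303.8°–360°] (simple-harmonic), θ in radians: β = 32° = 0.5585 rad, B = 56.2° = 0.9809 rad; ds/dθ = (πh/(2B)) sin(πβ/B) = (π·(-38)/(2·0.9809)) sin(π·0.5694) = -59.413652 mm/rad

s = 14.8905, ds/dθ = -59.4137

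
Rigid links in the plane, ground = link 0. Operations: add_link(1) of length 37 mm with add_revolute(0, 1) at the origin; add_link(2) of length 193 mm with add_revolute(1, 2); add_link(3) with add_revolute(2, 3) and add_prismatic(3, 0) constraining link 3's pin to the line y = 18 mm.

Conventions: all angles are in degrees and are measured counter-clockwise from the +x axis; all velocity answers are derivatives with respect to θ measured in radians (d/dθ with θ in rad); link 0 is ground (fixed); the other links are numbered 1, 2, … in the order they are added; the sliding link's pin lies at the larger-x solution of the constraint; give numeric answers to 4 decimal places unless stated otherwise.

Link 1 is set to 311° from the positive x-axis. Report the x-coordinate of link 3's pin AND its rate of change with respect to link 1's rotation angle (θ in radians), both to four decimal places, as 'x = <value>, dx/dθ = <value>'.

geometry: r = 37 mm, L = 193 mm, e = 18 mm
crank pin P = (r cos θ, r sin θ) = (24.274184, -27.924254)
h = r sin θ − e = -27.924254 − 18 = -45.924254
x = r cos θ + √(L² − h²) = 24.274184 + 187.456563 = 211.730747
dx/dθ = −r sin θ − h·r cos θ/√(L² − h²) (θ in radians; h = -45.924254) = 33.871092

x = 211.7307, dx/dθ = 33.8711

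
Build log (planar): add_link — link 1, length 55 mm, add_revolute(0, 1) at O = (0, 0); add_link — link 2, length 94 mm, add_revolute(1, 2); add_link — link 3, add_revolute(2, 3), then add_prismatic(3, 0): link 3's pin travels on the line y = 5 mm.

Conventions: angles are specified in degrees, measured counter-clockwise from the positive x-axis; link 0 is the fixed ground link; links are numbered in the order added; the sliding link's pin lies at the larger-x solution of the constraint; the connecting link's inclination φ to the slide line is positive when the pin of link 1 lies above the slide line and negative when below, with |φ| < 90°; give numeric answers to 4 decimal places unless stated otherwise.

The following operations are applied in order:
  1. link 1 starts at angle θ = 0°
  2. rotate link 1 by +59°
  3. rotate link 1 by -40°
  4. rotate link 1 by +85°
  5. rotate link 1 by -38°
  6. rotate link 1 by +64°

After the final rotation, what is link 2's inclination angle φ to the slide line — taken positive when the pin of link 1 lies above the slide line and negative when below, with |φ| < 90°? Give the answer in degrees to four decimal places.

geometry: r = 55 mm, L = 94 mm, e = 5 mm; θ starts at 0°
rotate link 1 by +59°: θ ← 0° +59° = 59°
rotate link 1 by -40°: θ ← 59° -40° = 19°
rotate link 1 by +85°: θ ← 19° +85° = 104°
rotate link 1 by -38°: θ ← 104° -38° = 66°
rotate link 1 by +64°: θ ← 66° +64° = 130°
h = r sin θ − e = 42.132444 − 5 = 37.132444
sin φ = h / L = 37.132444 / 94 = 0.39502600
φ = arcsin(0.39502600) = 23.267596°

23.2676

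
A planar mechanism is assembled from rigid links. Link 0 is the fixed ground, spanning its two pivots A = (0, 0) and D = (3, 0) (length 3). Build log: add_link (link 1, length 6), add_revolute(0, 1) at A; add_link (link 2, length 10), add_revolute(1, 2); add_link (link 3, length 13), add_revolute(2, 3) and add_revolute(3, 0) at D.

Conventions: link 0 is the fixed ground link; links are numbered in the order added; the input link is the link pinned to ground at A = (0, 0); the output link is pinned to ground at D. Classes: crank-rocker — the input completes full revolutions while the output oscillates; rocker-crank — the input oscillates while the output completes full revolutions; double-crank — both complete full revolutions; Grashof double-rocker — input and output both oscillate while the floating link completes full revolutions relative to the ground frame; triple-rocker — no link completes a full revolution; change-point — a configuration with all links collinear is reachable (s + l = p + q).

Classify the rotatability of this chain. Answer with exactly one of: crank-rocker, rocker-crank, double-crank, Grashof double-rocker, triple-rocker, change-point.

lengths: ground=3, input=6, coupler=10, output=13
sorted: s=3 (shortest), l=13 (longest), p+q=16
s + l = 16 vs p + q = 16
s + l = p + q → change-point (collinear configuration reachable)

change-point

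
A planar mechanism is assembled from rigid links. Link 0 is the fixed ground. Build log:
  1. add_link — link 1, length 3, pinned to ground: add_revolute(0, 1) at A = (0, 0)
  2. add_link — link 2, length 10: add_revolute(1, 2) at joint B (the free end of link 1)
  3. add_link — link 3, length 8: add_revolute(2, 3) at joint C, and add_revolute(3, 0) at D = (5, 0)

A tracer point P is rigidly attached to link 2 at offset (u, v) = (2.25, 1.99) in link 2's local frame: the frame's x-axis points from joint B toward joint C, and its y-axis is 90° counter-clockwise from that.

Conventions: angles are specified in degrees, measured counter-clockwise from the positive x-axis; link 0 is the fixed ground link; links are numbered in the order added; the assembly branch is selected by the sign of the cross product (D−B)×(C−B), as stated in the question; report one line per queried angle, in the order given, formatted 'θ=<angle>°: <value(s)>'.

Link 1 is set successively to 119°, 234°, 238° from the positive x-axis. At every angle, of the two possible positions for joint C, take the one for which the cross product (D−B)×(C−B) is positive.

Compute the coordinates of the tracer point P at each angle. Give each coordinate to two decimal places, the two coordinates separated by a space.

A=(0,0), D=(5.00,0)
θ=119°: B = A + 3.00·(cos119°, sin119°) = (-1.4544, 2.6239)
θ=119°: |BD| = 6.9674
θ=119°: circle(B,10.00) ∩ circle(D,8.00): a=6.0672, h=7.9492
θ=119°:   candidates: C₊=(7.1597,7.7030) cross=55.385; C₋=(1.1725,-7.0249) cross=-55.385
θ=119°:   branch + wants cross > 0 → take C=(7.1597,7.7030) (cross=55.385)
θ=119°: ex = (C−B)/|BC| = (0.8614,0.5079); ey = (-0.5079,0.8614)
θ=119°: P = B + 2.25·ex + 1.99·ey = (-0.5270,5.4809)
θ=234°: B = A + 3.00·(cos234°, sin234°) = (-1.7634, -2.4271)
θ=234°: |BD| = 7.1856
θ=234°: circle(B,10.00) ∩ circle(D,8.00): a=6.0978, h=7.9257
θ=234°:   candidates: C₊=(1.2991,7.0925) cross=56.951; C₋=(6.6531,-7.8273) cross=-56.951
θ=234°:   branch + wants cross > 0 → take C=(1.2991,7.0925) (cross=56.951)
θ=234°: ex = (C−B)/|BC| = (0.3062,0.9520); ey = (-0.9520,0.3062)
θ=234°: P = B + 2.25·ex + 1.99·ey = (-2.9687,0.3243)
θ=238°: B = A + 3.00·(cos238°, sin238°) = (-1.5898, -2.5441)
θ=238°: |BD| = 7.0638
θ=238°: circle(B,10.00) ∩ circle(D,8.00): a=6.0801, h=7.9393
θ=238°:   candidates: C₊=(1.2228,7.0522) cross=56.082; C₋=(6.9418,-7.7608) cross=-56.082
θ=238°:   branch + wants cross > 0 → take C=(1.2228,7.0522) (cross=56.082)
θ=238°: ex = (C−B)/|BC| = (0.2813,0.9596); ey = (-0.9596,0.2813)
θ=238°: P = B + 2.25·ex + 1.99·ey = (-2.8666,0.1747)

θ=119°: -0.53 5.48
θ=234°: -2.97 0.32
θ=238°: -2.87 0.17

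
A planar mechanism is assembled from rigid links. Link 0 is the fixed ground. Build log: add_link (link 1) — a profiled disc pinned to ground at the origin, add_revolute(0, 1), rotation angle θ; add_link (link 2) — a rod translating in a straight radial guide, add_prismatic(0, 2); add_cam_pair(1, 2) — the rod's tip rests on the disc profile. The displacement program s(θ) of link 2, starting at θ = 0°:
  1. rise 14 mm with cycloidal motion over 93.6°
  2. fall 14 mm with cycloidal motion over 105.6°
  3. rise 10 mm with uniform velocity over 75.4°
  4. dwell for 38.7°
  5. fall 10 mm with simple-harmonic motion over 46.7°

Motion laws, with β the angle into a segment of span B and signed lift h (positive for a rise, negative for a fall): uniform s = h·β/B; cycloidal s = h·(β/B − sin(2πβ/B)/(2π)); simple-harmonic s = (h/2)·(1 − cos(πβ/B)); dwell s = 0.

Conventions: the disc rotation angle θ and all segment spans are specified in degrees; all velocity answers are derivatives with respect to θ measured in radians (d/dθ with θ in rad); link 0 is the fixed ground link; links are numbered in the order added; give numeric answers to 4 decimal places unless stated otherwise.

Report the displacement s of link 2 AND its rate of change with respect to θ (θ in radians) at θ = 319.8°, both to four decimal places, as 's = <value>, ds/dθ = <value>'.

seg 1 [0°–93.6°] cycloidal, h=14: full span → s += 14 → s = 14.0000
seg 2 [93.6°–199.2°] cycloidal, h=-14: full span → s += -14 → s = 0.0000
seg 3 [199.2°–274.6°] uniform, h=10: full span → s += 10 → s = 10.0000
seg 4 [274.6°–313.3°] dwell: s stays 10.0000
seg 5 [313.3°–360°] simple-harmonic, h=-10: θ=319.8° here. β=6.5, B=46.7. -10/2·(1 − cos(π·0.1392)) = -0.4704 → s = 9.5296
velocity in seg [313.3°–360°] (simple-harmonic), θ in radians: β = 6.5° = 0.1134 rad, B = 46.7° = 0.8151 rad; ds/dθ = (πh/(2B)) sin(πβ/B) = (π·(-10)/(2·0.8151)) sin(π·0.1392) = -8.160993 mm/rad

s = 9.5296, ds/dθ = -8.1610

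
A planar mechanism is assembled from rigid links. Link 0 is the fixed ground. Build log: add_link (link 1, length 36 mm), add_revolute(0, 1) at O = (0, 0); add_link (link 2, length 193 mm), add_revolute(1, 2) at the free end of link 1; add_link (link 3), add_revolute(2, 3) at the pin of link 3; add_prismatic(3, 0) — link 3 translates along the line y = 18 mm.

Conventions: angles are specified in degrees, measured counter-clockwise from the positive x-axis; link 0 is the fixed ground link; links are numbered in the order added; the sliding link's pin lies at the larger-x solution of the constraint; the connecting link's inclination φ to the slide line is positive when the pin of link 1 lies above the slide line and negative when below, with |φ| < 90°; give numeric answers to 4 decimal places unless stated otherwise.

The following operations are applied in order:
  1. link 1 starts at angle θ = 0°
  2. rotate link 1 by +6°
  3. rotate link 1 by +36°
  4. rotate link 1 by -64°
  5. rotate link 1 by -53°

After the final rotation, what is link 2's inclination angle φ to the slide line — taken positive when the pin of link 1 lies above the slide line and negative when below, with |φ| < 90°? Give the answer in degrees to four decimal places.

geometry: r = 36 mm, L = 193 mm, e = 18 mm; θ starts at 0°
rotate link 1 by +6°: θ ← 0° +6° = 6°
rotate link 1 by +36°: θ ← 6° +36° = 42°
rotate link 1 by -64°: θ ← 42° -64° = -22°
rotate link 1 by -53°: θ ← -22° -53° = -75°
h = r sin θ − e = -34.773330 − 18 = -52.773330
sin φ = h / L = -52.773330 / 193 = -0.27343694
φ = arcsin(-0.27343694) = -15.868888°

-15.8689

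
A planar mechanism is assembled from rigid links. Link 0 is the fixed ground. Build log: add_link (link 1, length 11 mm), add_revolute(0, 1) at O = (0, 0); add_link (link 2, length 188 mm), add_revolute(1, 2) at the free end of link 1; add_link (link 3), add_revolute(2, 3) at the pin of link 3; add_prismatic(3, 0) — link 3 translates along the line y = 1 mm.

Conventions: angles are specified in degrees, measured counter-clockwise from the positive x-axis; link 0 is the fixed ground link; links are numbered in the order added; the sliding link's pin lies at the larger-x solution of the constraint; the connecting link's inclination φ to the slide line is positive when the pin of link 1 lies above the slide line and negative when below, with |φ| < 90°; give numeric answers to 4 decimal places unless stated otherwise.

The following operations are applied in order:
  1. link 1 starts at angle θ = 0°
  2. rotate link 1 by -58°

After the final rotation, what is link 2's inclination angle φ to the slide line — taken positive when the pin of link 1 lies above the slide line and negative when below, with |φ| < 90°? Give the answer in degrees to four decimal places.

geometry: r = 11 mm, L = 188 mm, e = 1 mm; θ starts at 0°
rotate link 1 by -58°: θ ← 0° -58° = -58°
h = r sin θ − e = -9.328529 − 1 = -10.328529
sin φ = h / L = -10.328529 / 188 = -0.05493898
φ = arcsin(-0.05493898) = -3.149358°

-3.1494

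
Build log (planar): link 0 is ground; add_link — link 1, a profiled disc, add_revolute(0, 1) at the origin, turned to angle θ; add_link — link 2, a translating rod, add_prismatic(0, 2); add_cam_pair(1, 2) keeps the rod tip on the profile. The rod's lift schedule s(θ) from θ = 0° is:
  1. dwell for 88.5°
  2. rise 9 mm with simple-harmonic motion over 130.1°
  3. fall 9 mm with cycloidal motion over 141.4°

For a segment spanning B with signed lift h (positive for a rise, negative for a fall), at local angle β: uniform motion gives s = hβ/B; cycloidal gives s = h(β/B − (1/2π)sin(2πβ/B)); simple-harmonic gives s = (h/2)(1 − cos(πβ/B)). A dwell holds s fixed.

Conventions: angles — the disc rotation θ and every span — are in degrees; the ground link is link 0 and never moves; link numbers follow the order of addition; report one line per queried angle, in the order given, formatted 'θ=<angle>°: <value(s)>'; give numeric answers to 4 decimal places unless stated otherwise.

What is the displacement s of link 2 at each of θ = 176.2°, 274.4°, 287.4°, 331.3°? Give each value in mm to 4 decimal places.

seg 1 [0°–88.5°] dwell: s stays 0.0000
seg 2 [88.5°–218.6°] simple-harmonic, h=9: θ=176.2° here. β=87.7, B=130.1. 9/2·(1 − cos(π·0.6741)) = 6.8403 → s = 6.8403
seg 2 [88.5°–218.6°] simple-harmonic, h=9: full span → s += 9 → s = 9.0000
seg 3 [218.6°–360°] cycloidal, h=-9: θ=274.4° here. β=55.8, B=141.4. -9·(0.3946 − sin(2π·0.3946)/(2π)) = -2.6710 → s = 6.3290
seg 3 [218.6°–360°] cycloidal, h=-9: θ=287.4° here. β=68.8, B=141.4. -9·(0.4866 − sin(2π·0.4866)/(2π)) = -4.2583 → s = 4.7417
seg 3 [218.6°–360°] cycloidal, h=-9: θ=331.3° here. β=112.7, B=141.4. -9·(0.7970 − sin(2π·0.7970)/(2π)) = -8.5436 → s = 0.4564

θ=176.2°: 6.8403
θ=274.4°: 6.3290
θ=287.4°: 4.7417
θ=331.3°: 0.4564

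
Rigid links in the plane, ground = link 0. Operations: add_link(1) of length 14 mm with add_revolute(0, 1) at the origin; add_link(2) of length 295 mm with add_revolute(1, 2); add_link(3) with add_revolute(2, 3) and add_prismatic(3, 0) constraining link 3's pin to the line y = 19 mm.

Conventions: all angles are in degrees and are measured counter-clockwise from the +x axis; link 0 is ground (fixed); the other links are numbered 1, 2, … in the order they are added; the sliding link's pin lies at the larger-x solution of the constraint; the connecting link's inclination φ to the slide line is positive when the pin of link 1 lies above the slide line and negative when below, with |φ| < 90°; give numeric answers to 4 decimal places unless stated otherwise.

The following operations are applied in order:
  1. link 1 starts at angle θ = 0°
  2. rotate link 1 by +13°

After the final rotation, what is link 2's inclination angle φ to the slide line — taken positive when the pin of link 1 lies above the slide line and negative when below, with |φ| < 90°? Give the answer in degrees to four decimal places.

geometry: r = 14 mm, L = 295 mm, e = 19 mm; θ starts at 0°
rotate link 1 by +13°: θ ← 0° +13° = 13°
h = r sin θ − e = 3.149315 − 19 = -15.850685
sin φ = h / L = -15.850685 / 295 = -0.05373114
φ = arcsin(-0.05373114) = -3.080051°

-3.0801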